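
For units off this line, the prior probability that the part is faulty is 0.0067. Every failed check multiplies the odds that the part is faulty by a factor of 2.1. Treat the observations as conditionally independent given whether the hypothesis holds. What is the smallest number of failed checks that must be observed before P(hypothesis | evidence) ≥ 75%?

9

Prior odds: 0.0067 ÷ 0.9933 = 67/9933.
Likelihood ratio per failed check = 2.1.
Target odds: 0.75 ÷ 0.25 = 3.
Require 2.1ⁿ ≥ 3 ÷ (67/9933) = 29799/67.
2.1⁸ ≈378.229 falls short of 29799/67 but 2.1⁹ ≈794.28 reaches it, so n = 9.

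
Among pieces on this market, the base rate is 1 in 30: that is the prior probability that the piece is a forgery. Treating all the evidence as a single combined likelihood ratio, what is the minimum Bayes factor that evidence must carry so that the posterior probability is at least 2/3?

Prior odds = (1/30)/(29/30) = 1/29.
Target odds = (2/3)/(1/3) = 2.
Required Bayes factor = 2 ÷ (1/29) = 58.

58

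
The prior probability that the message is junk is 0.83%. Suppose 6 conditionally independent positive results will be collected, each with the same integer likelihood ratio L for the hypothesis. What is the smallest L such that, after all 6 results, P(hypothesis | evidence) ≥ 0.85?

3

Prior odds = 0.0083/0.9917 = 83/9917.
Target odds = 0.85/0.15 = 17/3.
Need L⁶ ≥ 17/3 ÷ (83/9917) = 168589/249.
2⁶ = 64 < 168589/249 ≤ 729 = 3⁶, so L = 3.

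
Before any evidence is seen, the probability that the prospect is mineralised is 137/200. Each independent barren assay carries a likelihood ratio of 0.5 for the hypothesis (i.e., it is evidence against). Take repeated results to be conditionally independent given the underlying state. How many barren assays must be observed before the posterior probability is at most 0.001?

12

Prior odds = 0.685/0.315 = 137/63.
Likelihood ratio per barren assay = 0.5.
Target odds: 0.001 ÷ 0.999 = 1/999.
Require 0.5ⁿ ≤ 1/999 ÷ (137/63) = 7/15207.
0.5¹¹ = 1/2048 is still above 7/15207 but 0.5¹² = 1/4096 is at or below it, so n = 12.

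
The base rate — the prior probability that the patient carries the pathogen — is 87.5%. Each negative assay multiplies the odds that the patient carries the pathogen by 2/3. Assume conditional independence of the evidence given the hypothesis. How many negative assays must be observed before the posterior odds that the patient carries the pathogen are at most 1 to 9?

Prior odds: 0.875 ÷ 0.125 = 7.
Likelihood ratio per negative assay = 2/3.
Target odds = 1/9.
Require (2/3)ⁿ ≤ 1/9 ÷ 7 = 1/63.
(2/3)¹⁰ = 1024/59049 is still above 1/63 but (2/3)¹¹ = 2048/177147 is at or below it, so n = 11.

11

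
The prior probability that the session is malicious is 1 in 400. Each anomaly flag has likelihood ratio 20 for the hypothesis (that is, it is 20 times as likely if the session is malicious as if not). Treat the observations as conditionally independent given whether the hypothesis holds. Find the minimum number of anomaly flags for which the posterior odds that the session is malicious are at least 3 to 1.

Prior odds: 0.0025 ÷ 0.9975 = 1/399.
Likelihood ratio per anomaly flag = 20.
Target odds = 3.
Require 20ⁿ ≥ 3 ÷ (1/399) = 1197.
20² = 400 falls short of 1197 but 20³ = 8000 reaches it, so n = 3.

3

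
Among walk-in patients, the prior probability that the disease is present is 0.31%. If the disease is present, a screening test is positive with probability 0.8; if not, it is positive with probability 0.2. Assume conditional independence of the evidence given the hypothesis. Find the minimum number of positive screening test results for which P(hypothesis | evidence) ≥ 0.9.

Prior odds = 0.0031/0.9969 = 31/9969.
Likelihood ratio of a positive = 0.8/0.2 = 4.
Target posterior odds = 0.9/0.1 = 9.
Require 4ⁿ ≥ 9 ÷ (31/9969) = 89721/31.
4⁵ = 1024 falls short of 89721/31 but 4⁶ = 4096 reaches it, so n = 6.

6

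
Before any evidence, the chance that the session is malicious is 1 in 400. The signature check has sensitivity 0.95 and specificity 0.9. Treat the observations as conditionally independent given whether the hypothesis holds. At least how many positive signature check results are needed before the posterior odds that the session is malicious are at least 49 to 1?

Prior odds = 0.0025/0.9975 = 1/399.
False-positive rate = 1 − 0.9 = 0.1; likelihood ratio of a positive = 0.95/0.1 = 9.5.
Target odds = 49.
Require 9.5ⁿ ≥ 49 ÷ (1/399) = 19551.
9.5⁴ = 8145.0625 falls short of 19551 but 9.5⁵ = 77378.09375 reaches it, so n = 5.

5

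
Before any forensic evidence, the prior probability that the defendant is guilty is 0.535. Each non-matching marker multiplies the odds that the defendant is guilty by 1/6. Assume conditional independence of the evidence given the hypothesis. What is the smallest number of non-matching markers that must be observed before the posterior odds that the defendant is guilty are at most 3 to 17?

2

Prior odds = 0.535/0.465 = 107/93.
Likelihood ratio per non-matching marker = 1/6.
Target odds = 3/17.
Need (107/93) × (1/6)ⁿ ≤ 3/17, i.e. (1/6)ⁿ ≤ 279/1819.
(1/6)¹ = 1/6 is still above 279/1819 but (1/6)² = 1/36 is at or below it, so n = 2.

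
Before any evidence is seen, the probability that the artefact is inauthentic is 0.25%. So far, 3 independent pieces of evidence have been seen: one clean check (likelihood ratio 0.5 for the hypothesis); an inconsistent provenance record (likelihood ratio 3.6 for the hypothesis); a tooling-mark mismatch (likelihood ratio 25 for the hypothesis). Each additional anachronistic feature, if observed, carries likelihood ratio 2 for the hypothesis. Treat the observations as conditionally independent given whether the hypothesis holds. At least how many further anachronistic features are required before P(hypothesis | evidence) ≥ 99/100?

Prior odds = 0.0025/0.9975 = 1/399.
Combined Bayes factor of the evidence already in hand = 0.5 × 3.6 × 25 = 45.
Odds after that evidence = (1/399) × 45 = 15/133.
Target odds = 0.99/0.01 = 99.
Need 2ⁿ ≥ 99 ÷ (15/133) = 877.8.
2⁹ = 512 falls short of 877.8 but 2¹⁰ = 1024 reaches it, so n = 10.

10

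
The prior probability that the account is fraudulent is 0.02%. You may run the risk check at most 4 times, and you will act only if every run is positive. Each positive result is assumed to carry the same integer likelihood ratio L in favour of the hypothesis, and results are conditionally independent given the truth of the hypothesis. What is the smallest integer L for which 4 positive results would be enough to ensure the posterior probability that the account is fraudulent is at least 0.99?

27

Prior odds = 0.0002/0.9998 = 1/4999.
Target odds = 0.99/0.01 = 99.
Need L⁴ ≥ 99 ÷ (1/4999) = 494901.
26⁴ = 456976 < 494901 ≤ 531441 = 27⁴, so L = 27.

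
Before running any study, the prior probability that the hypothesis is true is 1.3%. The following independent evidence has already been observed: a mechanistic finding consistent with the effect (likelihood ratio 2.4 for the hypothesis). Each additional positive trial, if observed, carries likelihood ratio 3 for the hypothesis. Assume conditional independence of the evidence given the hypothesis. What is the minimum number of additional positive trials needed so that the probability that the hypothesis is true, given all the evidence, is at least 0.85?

5

Prior odds = 0.013/0.987 = 13/987.
Bayes factor of the evidence already in hand = 2.4.
Odds after that evidence = (13/987) × 2.4 = 52/1645.
Target odds = 0.85/0.15 = 17/3.
Need 3ⁿ ≥ 17/3 ÷ (52/1645) = 27965/156.
3⁴ = 81 falls short of 27965/156 but 3⁵ = 243 reaches it, so n = 5.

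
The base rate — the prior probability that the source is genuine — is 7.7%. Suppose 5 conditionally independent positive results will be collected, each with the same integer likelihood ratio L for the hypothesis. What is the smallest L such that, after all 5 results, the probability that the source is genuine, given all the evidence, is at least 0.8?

3

Prior odds = 0.077/0.923 = 77/923.
Target odds = 0.8/0.2 = 4.
Need L⁵ ≥ 4 ÷ (77/923) = 3692/77.
2⁵ = 32 < 3692/77 ≤ 243 = 3⁵, so L = 3.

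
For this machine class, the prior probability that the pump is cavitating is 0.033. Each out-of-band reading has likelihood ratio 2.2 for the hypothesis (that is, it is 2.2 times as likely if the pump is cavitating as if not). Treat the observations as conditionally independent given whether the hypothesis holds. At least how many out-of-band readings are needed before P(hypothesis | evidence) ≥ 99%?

11

Prior odds: 0.033 ÷ 0.967 = 33/967.
Likelihood ratio per out-of-band reading = 2.2.
Target posterior odds = 0.99/0.01 = 99.
Need (33/967) × 2.2ⁿ ≥ 99, i.e. 2.2ⁿ ≥ 2901.
2.2¹⁰ ≈2655.99 falls short of 2901 but 2.2¹¹ ≈5843.18 reaches it, so n = 11.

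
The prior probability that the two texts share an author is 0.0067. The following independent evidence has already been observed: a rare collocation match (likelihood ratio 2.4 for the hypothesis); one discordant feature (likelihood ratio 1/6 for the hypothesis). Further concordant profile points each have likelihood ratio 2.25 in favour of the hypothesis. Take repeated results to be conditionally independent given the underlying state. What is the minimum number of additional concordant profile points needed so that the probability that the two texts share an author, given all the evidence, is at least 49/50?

Prior odds = 0.0067/0.9933 = 67/9933.
Combined Bayes factor of the evidence already in hand = 2.4 × (1/6) = 0.4.
Odds after that evidence = (67/9933) × 0.4 = 134/49665.
Target odds = 0.98/0.02 = 49.
Need 2.25ⁿ ≥ 49 ÷ (134/49665) = 2433585/134.
2.25¹² ≈16834.1 falls short of 2433585/134 but 2.25¹³ ≈37876.8 reaches it, so n = 13.

13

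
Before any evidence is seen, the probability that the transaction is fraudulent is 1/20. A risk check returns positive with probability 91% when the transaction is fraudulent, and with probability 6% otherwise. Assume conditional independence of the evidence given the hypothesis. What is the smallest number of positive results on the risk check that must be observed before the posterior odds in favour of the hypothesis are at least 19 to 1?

3

Prior odds: 0.05 ÷ 0.95 = 1/19.
Likelihood ratio of a positive result = 0.91/0.06 = 91/6.
Target odds = 19.
Need (1/19) × (91/6)ⁿ ≥ 19, i.e. (91/6)ⁿ ≥ 361.
(91/6)² = 8281/36 falls short of 361 but (91/6)³ = 753571/216 reaches it, so n = 3.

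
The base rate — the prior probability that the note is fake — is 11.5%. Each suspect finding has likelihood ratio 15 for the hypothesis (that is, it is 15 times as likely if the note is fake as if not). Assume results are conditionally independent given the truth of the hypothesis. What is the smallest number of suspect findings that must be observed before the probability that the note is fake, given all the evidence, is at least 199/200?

Prior odds: 0.115 ÷ 0.885 = 23/177.
Likelihood ratio per suspect finding = 15.
Target odds: 0.995 ÷ 0.005 = 199.
Need (23/177) × 15ⁿ ≥ 199, i.e. 15ⁿ ≥ 35223/23.
15² = 225 falls short of 35223/23 but 15³ = 3375 reaches it, so n = 3.

3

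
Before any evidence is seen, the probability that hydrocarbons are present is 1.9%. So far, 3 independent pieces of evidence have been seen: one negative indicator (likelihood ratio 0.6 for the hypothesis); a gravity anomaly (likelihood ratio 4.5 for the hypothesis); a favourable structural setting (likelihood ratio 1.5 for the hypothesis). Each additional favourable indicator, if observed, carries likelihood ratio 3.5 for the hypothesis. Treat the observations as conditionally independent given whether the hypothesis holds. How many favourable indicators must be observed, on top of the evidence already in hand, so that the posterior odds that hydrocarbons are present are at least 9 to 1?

Prior odds = 0.019/0.981 = 19/981.
Combined Bayes factor of the evidence already in hand = 0.6 × 4.5 × 1.5 = 4.05.
Odds after that evidence = (19/981) × 4.05 = 171/2180.
Target odds = 9.
Need 3.5ⁿ ≥ 9 ÷ (171/2180) = 2180/19.
3.5³ = 42.875 falls short of 2180/19 but 3.5⁴ = 150.0625 reaches it, so n = 4.

4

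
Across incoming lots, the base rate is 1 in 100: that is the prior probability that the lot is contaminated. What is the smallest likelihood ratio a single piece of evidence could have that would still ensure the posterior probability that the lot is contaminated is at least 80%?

Prior odds = 0.01/0.99 = 1/99.
Target odds = 0.8/0.2 = 4.
Required Bayes factor = 4 ÷ (1/99) = 396.

396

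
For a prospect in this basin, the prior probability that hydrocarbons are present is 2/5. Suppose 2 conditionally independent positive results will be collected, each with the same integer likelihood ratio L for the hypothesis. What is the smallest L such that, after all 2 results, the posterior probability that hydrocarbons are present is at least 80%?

Prior odds = 0.4/0.6 = 2/3.
Target odds = 0.8/0.2 = 4.
Need L² ≥ 4 ÷ (2/3) = 6.
2² = 4 < 6 ≤ 9 = 3², so L = 3.

3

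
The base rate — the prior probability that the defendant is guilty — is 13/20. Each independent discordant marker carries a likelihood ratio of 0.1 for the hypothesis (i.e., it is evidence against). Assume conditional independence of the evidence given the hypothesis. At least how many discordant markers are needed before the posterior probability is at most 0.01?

Prior odds = 0.65/0.35 = 13/7.
Likelihood ratio per discordant marker = 0.1.
Target odds: 0.01 ÷ 0.99 = 1/99.
Need (13/7) × 0.1ⁿ ≤ 1/99, i.e. 0.1ⁿ ≤ 7/1287.
0.1² = 0.01 is still above 7/1287 but 0.1³ = 0.001 is at or below it, so n = 3.

3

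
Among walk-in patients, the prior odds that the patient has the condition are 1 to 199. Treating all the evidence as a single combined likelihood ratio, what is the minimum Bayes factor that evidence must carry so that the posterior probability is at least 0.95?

3781

Prior odds = 1/199.
Target odds = 0.95/0.05 = 19.
Required Bayes factor = 19 ÷ (1/199) = 3781.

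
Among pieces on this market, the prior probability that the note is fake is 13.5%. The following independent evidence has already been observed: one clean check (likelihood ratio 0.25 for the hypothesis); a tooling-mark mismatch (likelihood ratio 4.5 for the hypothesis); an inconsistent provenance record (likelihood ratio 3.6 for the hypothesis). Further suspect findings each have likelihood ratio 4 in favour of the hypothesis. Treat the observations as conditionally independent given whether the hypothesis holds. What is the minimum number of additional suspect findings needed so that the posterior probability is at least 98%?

Prior odds = 0.135/0.865 = 27/173.
Combined Bayes factor of the evidence already in hand = 0.25 × 4.5 × 3.6 = 4.05.
Odds after that evidence = (27/173) × 4.05 = 2187/3460.
Target odds = 0.98/0.02 = 49.
Need 4ⁿ ≥ 49 ÷ (2187/3460) = 169540/2187.
4³ = 64 falls short of 169540/2187 but 4⁴ = 256 reaches it, so n = 4.

4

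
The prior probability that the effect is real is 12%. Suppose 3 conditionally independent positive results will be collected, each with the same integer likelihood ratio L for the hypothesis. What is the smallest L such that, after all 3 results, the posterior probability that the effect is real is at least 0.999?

20

Prior odds = 0.12/0.88 = 3/22.
Target odds = 0.999/0.001 = 999.
Need L³ ≥ 999 ÷ (3/22) = 7326.
19³ = 6859 < 7326 ≤ 8000 = 20³, so L = 20.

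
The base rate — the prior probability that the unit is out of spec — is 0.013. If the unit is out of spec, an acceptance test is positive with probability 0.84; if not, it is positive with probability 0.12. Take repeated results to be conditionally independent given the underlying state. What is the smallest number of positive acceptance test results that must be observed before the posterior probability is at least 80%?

Prior odds: 0.013 ÷ 0.987 = 13/987.
Likelihood ratio of a positive = 0.84/0.12 = 7.
Target posterior odds = 0.8/0.2 = 4.
Need (13/987) × 7ⁿ ≥ 4, i.e. 7ⁿ ≥ 3948/13.
7² = 49 falls short of 3948/13 but 7³ = 343 reaches it, so n = 3.

3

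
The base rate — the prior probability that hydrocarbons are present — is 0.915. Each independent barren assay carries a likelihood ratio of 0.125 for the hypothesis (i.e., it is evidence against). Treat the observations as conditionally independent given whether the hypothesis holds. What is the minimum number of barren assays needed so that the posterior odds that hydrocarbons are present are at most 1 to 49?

4

Prior odds: 0.915 ÷ 0.085 = 183/17.
Likelihood ratio per barren assay = 0.125.
Target odds = 1/49.
Need (183/17) × 0.125ⁿ ≤ 1/49, i.e. 0.125ⁿ ≤ 17/8967.
0.125³ = 0.001953125 is still above 17/8967 but 0.125⁴ = 1/4096 is at or below it, so n = 4.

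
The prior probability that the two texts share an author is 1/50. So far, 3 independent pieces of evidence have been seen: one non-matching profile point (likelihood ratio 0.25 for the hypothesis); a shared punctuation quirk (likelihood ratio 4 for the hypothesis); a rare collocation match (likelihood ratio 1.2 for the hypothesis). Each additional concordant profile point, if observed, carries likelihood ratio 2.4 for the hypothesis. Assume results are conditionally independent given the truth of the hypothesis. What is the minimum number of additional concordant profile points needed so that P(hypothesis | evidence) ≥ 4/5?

6

Prior odds = 0.02/0.98 = 1/49.
Combined Bayes factor of the evidence already in hand = 0.25 × 4 × 1.2 = 1.2.
Odds after that evidence = (1/49) × 1.2 = 6/245.
Target odds = 0.8/0.2 = 4.
Need 2.4ⁿ ≥ 4 ÷ (6/245) = 490/3.
2.4⁵ = 79.62624 falls short of 490/3 but 2.4⁶ = 2985984/15625 reaches it, so n = 6.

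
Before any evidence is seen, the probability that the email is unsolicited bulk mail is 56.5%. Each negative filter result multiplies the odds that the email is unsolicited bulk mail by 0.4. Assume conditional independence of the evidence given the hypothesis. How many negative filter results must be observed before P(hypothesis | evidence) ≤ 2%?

5

Prior odds: 0.565 ÷ 0.435 = 113/87.
Likelihood ratio per negative filter result = 0.4.
Target posterior odds = 0.02/0.98 = 1/49.
Need (113/87) × 0.4ⁿ ≤ 1/49, i.e. 0.4ⁿ ≤ 87/5537.
0.4⁴ = 0.0256 is still above 87/5537 but 0.4⁵ = 0.01024 is at or below it, so n = 5.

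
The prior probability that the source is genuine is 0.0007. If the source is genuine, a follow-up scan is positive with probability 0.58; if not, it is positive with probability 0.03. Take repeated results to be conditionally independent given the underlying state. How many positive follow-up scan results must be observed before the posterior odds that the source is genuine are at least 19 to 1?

4

Prior odds: 0.0007 ÷ 0.9993 = 7/9993.
Likelihood ratio of a positive = 0.58/0.03 = 58/3.
Target odds = 19.
Require (58/3)ⁿ ≥ 19 ÷ (7/9993) = 189867/7.
(58/3)³ = 195112/27 falls short of 189867/7 but (58/3)⁴ = 11316496/81 reaches it, so n = 4.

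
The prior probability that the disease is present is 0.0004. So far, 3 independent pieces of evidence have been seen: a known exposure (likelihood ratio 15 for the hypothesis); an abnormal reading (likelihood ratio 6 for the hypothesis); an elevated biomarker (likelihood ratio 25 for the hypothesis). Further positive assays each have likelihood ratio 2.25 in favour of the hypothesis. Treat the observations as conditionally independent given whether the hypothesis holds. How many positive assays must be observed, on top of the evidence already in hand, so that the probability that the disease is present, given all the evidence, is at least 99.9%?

9

Prior odds = 0.0004/0.9996 = 1/2499.
Combined Bayes factor of the evidence already in hand = 15 × 6 × 25 = 2250.
Odds after that evidence = (1/2499) × 2250 = 750/833.
Target odds = 0.999/0.001 = 999.
Need 2.25ⁿ ≥ 999 ÷ (750/833) = 1109.556.
2.25⁸ = 43046721/65536 falls short of 1109.556 but 2.25⁹ = 387420489/262144 reaches it, so n = 9.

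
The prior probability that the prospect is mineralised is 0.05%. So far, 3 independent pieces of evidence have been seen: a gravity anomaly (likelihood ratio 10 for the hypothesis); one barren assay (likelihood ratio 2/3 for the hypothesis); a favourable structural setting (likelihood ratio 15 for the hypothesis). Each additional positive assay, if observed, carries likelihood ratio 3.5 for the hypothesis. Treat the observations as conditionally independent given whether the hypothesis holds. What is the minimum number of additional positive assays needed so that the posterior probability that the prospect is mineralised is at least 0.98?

Prior odds = 0.0005/0.9995 = 1/1999.
Combined Bayes factor of the evidence already in hand = 10 × (2/3) × 15 = 100.
Odds after that evidence = (1/1999) × 100 = 100/1999.
Target odds = 0.98/0.02 = 49.
Need 3.5ⁿ ≥ 49 ÷ (100/1999) = 979.51.
3.5⁵ = 525.21875 falls short of 979.51 but 3.5⁶ = 1838.265625 reaches it, so n = 6.

6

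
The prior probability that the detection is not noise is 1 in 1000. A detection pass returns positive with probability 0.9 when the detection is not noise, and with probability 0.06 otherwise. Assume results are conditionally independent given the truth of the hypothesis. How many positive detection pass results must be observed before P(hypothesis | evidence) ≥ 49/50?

Prior odds = 0.001/0.999 = 1/999.
Likelihood ratio of a positive result = 0.9/0.06 = 15.
Target posterior odds = 0.98/0.02 = 49.
Need (1/999) × 15ⁿ ≥ 49, i.e. 15ⁿ ≥ 48951.
15³ = 3375 falls short of 48951 but 15⁴ = 50625 reaches it, so n = 4.

4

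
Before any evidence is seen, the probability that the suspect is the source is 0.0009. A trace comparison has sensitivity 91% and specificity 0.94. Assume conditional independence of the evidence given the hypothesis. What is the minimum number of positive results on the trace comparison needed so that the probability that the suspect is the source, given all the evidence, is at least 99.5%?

Prior odds = 0.0009/0.9991 = 9/9991.
False-positive rate = 1 − 0.94 = 0.06; likelihood ratio of a positive = 0.91/0.06 = 91/6.
Target posterior odds = 0.995/0.005 = 199.
Need (9/9991) × (91/6)ⁿ ≥ 199, i.e. (91/6)ⁿ ≥ 1988209/9.
(91/6)⁴ = 68574961/1296 falls short of 1988209/9 but (91/6)⁵ ≈802510 reaches it, so n = 5.

5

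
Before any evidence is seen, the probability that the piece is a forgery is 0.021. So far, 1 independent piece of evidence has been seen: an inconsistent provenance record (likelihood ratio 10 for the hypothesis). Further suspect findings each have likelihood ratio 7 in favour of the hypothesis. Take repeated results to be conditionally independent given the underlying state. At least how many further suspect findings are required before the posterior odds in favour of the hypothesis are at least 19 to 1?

3

Prior odds = 0.021/0.979 = 21/979.
Bayes factor of the evidence already in hand = 10.
Odds after that evidence = (21/979) × 10 = 210/979.
Target odds = 19.
Need 7ⁿ ≥ 19 ÷ (210/979) = 18601/210.
7² = 49 falls short of 18601/210 but 7³ = 343 reaches it, so n = 3.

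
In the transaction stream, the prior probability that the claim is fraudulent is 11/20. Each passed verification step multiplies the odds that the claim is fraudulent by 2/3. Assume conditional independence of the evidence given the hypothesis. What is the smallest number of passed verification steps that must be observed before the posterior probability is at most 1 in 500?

Prior odds: 0.55 ÷ 0.45 = 11/9.
Likelihood ratio per passed verification step = 2/3.
Target odds: 0.002 ÷ 0.998 = 1/499.
Need (11/9) × (2/3)ⁿ ≤ 1/499, i.e. (2/3)ⁿ ≤ 9/5489.
(2/3)¹⁵ = 32768/14348907 is still above 9/5489 but (2/3)¹⁶ = 65536/43046721 is at or below it, so n = 16.

16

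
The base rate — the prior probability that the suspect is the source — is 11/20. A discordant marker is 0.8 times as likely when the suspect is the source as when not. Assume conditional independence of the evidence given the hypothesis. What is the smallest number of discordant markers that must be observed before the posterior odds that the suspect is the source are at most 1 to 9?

11

Prior odds: 0.55 ÷ 0.45 = 11/9.
Likelihood ratio per discordant marker = 0.8.
Target odds = 1/9.
Require 0.8ⁿ ≤ 1/9 ÷ (11/9) = 1/11.
0.8¹⁰ = 1048576/9765625 is still above 1/11 but 0.8¹¹ = 4194304/48828125 is at or below it, so n = 11.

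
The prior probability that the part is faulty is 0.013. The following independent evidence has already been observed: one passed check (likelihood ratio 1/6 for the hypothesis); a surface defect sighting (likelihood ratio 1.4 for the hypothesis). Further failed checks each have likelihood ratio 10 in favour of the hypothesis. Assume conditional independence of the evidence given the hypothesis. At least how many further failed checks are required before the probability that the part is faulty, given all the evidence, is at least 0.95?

Prior odds = 0.013/0.987 = 13/987.
Combined Bayes factor of the evidence already in hand = (1/6) × 1.4 = 7/30.
Odds after that evidence = (13/987) × 7/30 = 13/4230.
Target odds = 0.95/0.05 = 19.
Need 10ⁿ ≥ 19 ÷ (13/4230) = 80370/13.
10³ = 1000 falls short of 80370/13 but 10⁴ = 10000 reaches it, so n = 4.

4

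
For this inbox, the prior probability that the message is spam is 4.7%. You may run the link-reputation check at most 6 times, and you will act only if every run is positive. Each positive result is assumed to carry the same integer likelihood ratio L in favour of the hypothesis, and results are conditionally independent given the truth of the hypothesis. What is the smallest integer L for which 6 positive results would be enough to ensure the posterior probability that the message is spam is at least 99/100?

4

Prior odds = 0.047/0.953 = 47/953.
Target odds = 0.99/0.01 = 99.
Need L⁶ ≥ 99 ÷ (47/953) = 94347/47.
3⁶ = 729 < 94347/47 ≤ 4096 = 4⁶, so L = 4.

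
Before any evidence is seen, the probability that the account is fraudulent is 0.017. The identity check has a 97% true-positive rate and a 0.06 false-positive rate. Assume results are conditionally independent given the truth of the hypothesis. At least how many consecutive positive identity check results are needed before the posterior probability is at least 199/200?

4

Prior odds: 0.017 ÷ 0.983 = 17/983.
Likelihood ratio of a positive result = 0.97/0.06 = 97/6.
Target posterior odds = 0.995/0.005 = 199.
Require (97/6)ⁿ ≥ 199 ÷ (17/983) = 195617/17.
(97/6)³ = 912673/216 falls short of 195617/17 but (97/6)⁴ = 88529281/1296 reaches it, so n = 4.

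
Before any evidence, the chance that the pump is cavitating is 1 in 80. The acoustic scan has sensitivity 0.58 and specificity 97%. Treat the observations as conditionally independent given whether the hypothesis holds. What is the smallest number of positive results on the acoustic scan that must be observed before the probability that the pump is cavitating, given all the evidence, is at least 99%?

4

Prior odds: 0.0125 ÷ 0.9875 = 1/79.
False-positive rate = 1 − 0.97 = 0.03; likelihood ratio of a positive = 0.58/0.03 = 58/3.
Target posterior odds = 0.99/0.01 = 99.
Require (58/3)ⁿ ≥ 99 ÷ (1/79) = 7821.
(58/3)³ = 195112/27 falls short of 7821 but (58/3)⁴ = 11316496/81 reaches it, so n = 4.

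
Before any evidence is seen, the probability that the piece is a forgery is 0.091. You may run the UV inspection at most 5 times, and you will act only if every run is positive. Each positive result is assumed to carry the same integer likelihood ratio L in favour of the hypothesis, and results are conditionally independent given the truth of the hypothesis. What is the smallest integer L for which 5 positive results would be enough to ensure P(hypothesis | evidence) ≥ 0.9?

3

Prior odds = 0.091/0.909 = 91/909.
Target odds = 0.9/0.1 = 9.
Need L⁵ ≥ 9 ÷ (91/909) = 8181/91.
2⁵ = 32 < 8181/91 ≤ 243 = 3⁵, so L = 3.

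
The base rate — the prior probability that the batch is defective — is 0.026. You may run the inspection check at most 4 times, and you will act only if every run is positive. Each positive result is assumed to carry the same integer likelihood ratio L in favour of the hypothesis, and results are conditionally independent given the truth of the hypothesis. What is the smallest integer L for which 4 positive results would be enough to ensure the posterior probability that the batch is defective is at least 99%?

8

Prior odds = 0.026/0.974 = 13/487.
Target odds = 0.99/0.01 = 99.
Need L⁴ ≥ 99 ÷ (13/487) = 48213/13.
7⁴ = 2401 < 48213/13 ≤ 4096 = 8⁴, so L = 8.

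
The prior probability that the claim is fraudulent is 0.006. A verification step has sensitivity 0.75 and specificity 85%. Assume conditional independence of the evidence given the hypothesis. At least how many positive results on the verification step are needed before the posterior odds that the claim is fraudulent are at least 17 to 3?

Prior odds: 0.006 ÷ 0.994 = 3/497.
False-positive rate = 1 − 0.85 = 0.15; likelihood ratio of a positive = 0.75/0.15 = 5.
Target odds = 17/3.
Need (3/497) × 5ⁿ ≥ 17/3, i.e. 5ⁿ ≥ 8449/9.
5⁴ = 625 falls short of 8449/9 but 5⁵ = 3125 reaches it, so n = 5.

5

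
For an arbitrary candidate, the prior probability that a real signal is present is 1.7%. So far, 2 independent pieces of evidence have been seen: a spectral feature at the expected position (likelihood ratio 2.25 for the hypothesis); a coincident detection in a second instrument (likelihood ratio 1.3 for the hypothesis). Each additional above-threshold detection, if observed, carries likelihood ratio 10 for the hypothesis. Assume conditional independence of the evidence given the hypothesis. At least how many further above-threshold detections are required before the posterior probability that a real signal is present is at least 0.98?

Prior odds = 0.017/0.983 = 17/983.
Combined Bayes factor of the evidence already in hand = 2.25 × 1.3 = 2.925.
Odds after that evidence = (17/983) × 2.925 = 1989/39320.
Target odds = 0.98/0.02 = 49.
Need 10ⁿ ≥ 49 ÷ (1989/39320) = 1926680/1989.
10² = 100 falls short of 1926680/1989 but 10³ = 1000 reaches it, so n = 3.

3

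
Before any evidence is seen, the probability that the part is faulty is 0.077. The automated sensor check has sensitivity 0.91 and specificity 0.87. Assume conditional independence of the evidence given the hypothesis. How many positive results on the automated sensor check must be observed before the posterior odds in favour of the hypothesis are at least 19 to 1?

3

Prior odds: 0.077 ÷ 0.923 = 77/923.
False-positive rate = 1 − 0.87 = 0.13; likelihood ratio of a positive = 0.91/0.13 = 7.
Target odds = 19.
Need (77/923) × 7ⁿ ≥ 19, i.e. 7ⁿ ≥ 17537/77.
7² = 49 falls short of 17537/77 but 7³ = 343 reaches it, so n = 3.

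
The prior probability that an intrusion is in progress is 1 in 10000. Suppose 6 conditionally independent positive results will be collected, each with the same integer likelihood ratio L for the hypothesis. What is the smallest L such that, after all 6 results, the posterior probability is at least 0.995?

12

Prior odds = 0.0001/0.9999 = 1/9999.
Target odds = 0.995/0.005 = 199.
Need L⁶ ≥ 199 ÷ (1/9999) = 1989801.
11⁶ = 1771561 < 1989801 ≤ 2985984 = 12⁶, so L = 12.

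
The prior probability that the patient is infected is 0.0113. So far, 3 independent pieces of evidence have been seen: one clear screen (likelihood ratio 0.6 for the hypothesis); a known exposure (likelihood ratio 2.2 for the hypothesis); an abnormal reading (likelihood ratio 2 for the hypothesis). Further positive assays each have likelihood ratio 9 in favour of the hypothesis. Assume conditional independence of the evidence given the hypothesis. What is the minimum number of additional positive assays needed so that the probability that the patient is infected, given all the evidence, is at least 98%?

Prior odds = 0.0113/0.9887 = 113/9887.
Combined Bayes factor of the evidence already in hand = 0.6 × 2.2 × 2 = 2.64.
Odds after that evidence = (113/9887) × 2.64 = 7458/247175.
Target odds = 0.98/0.02 = 49.
Need 9ⁿ ≥ 49 ÷ (7458/247175) = 12111575/7458.
9³ = 729 falls short of 12111575/7458 but 9⁴ = 6561 reaches it, so n = 4.

4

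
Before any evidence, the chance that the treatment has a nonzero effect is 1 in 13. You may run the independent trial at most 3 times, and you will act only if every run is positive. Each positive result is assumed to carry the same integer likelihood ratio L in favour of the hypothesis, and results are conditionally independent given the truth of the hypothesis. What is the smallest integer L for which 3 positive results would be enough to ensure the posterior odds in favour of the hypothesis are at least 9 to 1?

5

Prior odds = (1/13)/(12/13) = 1/12.
Target odds = 9.
Need L³ ≥ 9 ÷ (1/12) = 108.
4³ = 64 < 108 ≤ 125 = 5³, so L = 5.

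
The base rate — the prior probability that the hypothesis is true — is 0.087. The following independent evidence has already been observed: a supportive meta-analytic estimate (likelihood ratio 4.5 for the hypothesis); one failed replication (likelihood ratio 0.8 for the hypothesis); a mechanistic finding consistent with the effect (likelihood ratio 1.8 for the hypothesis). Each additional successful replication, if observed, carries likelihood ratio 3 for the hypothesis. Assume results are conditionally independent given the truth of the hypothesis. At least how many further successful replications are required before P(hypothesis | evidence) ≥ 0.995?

Prior odds = 0.087/0.913 = 87/913.
Combined Bayes factor of the evidence already in hand = 4.5 × 0.8 × 1.8 = 6.48.
Odds after that evidence = (87/913) × 6.48 = 14094/22825.
Target odds = 0.995/0.005 = 199.
Need 3ⁿ ≥ 199 ÷ (14094/22825) = 4542175/14094.
3⁵ = 243 falls short of 4542175/14094 but 3⁶ = 729 reaches it, so n = 6.

6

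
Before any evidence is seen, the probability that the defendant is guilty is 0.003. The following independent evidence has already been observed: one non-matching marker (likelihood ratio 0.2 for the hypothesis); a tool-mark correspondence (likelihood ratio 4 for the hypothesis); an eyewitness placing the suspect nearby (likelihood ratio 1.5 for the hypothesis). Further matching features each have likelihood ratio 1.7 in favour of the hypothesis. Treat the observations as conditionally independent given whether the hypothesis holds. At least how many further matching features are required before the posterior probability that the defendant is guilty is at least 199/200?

21

Prior odds = 0.003/0.997 = 3/997.
Combined Bayes factor of the evidence already in hand = 0.2 × 4 × 1.5 = 1.2.
Odds after that evidence = (3/997) × 1.2 = 18/4985.
Target odds = 0.995/0.005 = 199.
Need 1.7ⁿ ≥ 199 ÷ (18/4985) = 992015/18.
1.7²⁰ ≈40642.3 falls short of 992015/18 but 1.7²¹ ≈69091.9 reaches it, so n = 21.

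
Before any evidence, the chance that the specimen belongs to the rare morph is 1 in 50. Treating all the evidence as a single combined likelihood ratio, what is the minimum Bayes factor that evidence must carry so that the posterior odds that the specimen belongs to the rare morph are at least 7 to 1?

Prior odds = 0.02/0.98 = 1/49.
Target odds = 7.
Required Bayes factor = 7 ÷ (1/49) = 343.

343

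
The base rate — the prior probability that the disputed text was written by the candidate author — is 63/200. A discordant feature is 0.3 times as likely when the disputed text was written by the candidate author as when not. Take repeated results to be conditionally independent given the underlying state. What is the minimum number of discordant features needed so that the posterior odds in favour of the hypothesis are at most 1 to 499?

5

Prior odds = 0.315/0.685 = 63/137.
Likelihood ratio per discordant feature = 0.3.
Target odds = 1/499.
Require 0.3ⁿ ≤ 1/499 ÷ (63/137) = 137/31437.
0.3⁴ = 0.0081 is still above 137/31437 but 0.3⁵ = 243/100000 is at or below it, so n = 5.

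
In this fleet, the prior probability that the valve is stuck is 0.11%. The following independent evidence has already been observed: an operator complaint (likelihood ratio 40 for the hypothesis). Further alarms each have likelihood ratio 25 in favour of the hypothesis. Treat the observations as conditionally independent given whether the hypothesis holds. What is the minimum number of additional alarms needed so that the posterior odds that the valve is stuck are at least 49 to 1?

Prior odds = 0.0011/0.9989 = 11/9989.
Bayes factor of the evidence already in hand = 40.
Odds after that evidence = (11/9989) × 40 = 440/9989.
Target odds = 49.
Need 25ⁿ ≥ 49 ÷ (440/9989) = 489461/440.
25² = 625 falls short of 489461/440 but 25³ = 15625 reaches it, so n = 3.

3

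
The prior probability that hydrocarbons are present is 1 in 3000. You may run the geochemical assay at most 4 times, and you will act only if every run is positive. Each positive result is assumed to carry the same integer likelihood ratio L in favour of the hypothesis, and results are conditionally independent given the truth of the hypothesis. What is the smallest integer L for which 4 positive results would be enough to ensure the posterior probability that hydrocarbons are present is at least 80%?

Prior odds = (1/3000)/(2999/3000) = 1/2999.
Target odds = 0.8/0.2 = 4.
Need L⁴ ≥ 4 ÷ (1/2999) = 11996.
10⁴ = 10000 < 11996 ≤ 14641 = 11⁴, so L = 11.

11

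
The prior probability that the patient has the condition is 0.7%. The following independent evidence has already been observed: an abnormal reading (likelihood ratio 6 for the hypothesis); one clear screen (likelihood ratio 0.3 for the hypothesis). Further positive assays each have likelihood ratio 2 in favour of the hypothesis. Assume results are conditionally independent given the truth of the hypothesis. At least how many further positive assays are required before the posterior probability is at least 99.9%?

17

Prior odds = 0.007/0.993 = 7/993.
Combined Bayes factor of the evidence already in hand = 6 × 0.3 = 1.8.
Odds after that evidence = (7/993) × 1.8 = 21/1655.
Target odds = 0.999/0.001 = 999.
Need 2ⁿ ≥ 999 ÷ (21/1655) = 551115/7.
2¹⁶ = 65536 falls short of 551115/7 but 2¹⁷ = 131072 reaches it, so n = 17.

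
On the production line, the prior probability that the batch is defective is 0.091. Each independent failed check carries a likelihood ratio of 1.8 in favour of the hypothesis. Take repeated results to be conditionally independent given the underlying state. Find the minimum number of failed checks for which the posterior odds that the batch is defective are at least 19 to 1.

9

Prior odds = 0.091/0.909 = 91/909.
Likelihood ratio per failed check = 1.8.
Target odds = 19.
Need (91/909) × 1.8ⁿ ≥ 19, i.e. 1.8ⁿ ≥ 17271/91.
1.8⁸ = 43046721/390625 falls short of 17271/91 but 1.8⁹ = 387420489/1953125 reaches it, so n = 9.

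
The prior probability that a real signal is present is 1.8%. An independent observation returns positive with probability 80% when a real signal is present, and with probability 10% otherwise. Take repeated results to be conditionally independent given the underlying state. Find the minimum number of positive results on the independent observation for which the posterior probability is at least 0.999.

6

Prior odds: 0.018 ÷ 0.982 = 9/491.
Likelihood ratio of a positive result = 0.8/0.1 = 8.
Target odds: 0.999 ÷ 0.001 = 999.
Require 8ⁿ ≥ 999 ÷ (9/491) = 54501.
8⁵ = 32768 falls short of 54501 but 8⁶ = 262144 reaches it, so n = 6.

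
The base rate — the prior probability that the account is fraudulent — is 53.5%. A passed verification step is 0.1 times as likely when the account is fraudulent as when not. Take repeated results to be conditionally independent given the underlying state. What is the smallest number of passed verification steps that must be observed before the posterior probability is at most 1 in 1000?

Prior odds: 0.535 ÷ 0.465 = 107/93.
Likelihood ratio per passed verification step = 0.1.
Target posterior odds = 0.001/0.999 = 1/999.
Need (107/93) × 0.1ⁿ ≤ 1/999, i.e. 0.1ⁿ ≤ 31/35631.
0.1³ = 0.001 is still above 31/35631 but 0.1⁴ = 0.0001 is at or below it, so n = 4.

4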